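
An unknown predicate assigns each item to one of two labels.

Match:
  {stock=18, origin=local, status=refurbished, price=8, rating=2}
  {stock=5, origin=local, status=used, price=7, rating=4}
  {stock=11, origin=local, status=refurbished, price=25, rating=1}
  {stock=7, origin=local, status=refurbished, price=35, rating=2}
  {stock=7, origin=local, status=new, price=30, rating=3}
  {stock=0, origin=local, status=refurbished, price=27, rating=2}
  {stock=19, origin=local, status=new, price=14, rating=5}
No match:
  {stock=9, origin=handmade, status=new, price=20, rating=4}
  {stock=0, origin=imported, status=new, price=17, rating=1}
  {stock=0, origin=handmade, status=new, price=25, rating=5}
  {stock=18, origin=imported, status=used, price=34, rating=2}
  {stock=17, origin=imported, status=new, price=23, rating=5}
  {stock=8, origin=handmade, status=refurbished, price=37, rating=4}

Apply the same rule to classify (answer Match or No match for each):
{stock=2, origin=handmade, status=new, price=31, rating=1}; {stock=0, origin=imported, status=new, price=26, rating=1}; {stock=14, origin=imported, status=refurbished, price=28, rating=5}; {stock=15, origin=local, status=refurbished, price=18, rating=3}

A rule that fits every label: origin is local — true of each 'Match' example, false of each 'No match' one.

No match, No match, No match, Match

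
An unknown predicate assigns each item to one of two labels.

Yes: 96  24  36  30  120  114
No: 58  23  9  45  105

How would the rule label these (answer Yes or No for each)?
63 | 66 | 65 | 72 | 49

No, Yes, No, Yes, No

The classifier is using: multiple of 6.
63: 63 = 6·10 + 3 — does not fit, so No.
66: 66 = 6·11 — qualifies, so Yes.
65: 65 = 6·10 + 5 — does not fit, so No.
72: 72 = 6·12 — qualifies, so Yes.
49: 49 = 6·8 + 1 — does not fit, so No.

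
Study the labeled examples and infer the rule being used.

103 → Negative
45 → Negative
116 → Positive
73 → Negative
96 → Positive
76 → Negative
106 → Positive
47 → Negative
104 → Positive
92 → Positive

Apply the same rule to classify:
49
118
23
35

Negative, Positive, Negative, Negative

Rule: even AND at least 92. This holds for each 'Positive' example and fails for each 'Negative' one.
49 — 49 is odd, 49 < 92, hence Negative.
118 — 118 is even, 118 ≥ 92, hence Positive.
23 — 23 is odd, 23 < 92, hence Negative.
35 — 35 is odd, 35 < 92, hence Negative.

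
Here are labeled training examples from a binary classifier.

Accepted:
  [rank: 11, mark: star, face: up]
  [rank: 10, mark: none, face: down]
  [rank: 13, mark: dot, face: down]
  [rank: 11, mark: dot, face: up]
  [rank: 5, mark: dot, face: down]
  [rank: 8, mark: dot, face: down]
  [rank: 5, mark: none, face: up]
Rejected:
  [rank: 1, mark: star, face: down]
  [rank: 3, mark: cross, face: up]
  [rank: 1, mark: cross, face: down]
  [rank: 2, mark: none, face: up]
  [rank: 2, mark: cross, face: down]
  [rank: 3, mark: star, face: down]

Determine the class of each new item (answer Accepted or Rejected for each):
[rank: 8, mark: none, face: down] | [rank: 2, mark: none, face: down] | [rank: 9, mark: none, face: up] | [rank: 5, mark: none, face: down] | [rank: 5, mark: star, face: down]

Every 'Accepted' example satisfies: rank ≥ 5. None of the 'Rejected' examples do.

Accepted, Rejected, Accepted, Accepted, Accepted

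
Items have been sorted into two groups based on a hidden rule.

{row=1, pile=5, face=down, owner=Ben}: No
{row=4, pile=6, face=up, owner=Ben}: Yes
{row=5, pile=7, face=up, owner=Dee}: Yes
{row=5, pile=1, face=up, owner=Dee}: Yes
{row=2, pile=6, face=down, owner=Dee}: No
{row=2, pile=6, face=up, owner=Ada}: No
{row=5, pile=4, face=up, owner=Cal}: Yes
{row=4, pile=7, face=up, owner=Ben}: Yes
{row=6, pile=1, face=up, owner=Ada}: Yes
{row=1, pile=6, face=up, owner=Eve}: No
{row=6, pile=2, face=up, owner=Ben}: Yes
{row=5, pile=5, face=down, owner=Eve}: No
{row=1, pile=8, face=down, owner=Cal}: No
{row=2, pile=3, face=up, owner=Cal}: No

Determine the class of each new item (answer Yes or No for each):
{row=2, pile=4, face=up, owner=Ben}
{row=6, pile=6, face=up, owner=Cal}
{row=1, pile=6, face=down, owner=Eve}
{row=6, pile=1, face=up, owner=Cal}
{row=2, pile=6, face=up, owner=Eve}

No, Yes, No, Yes, No

Rule: face is up AND row ≥ 4. This holds for each 'Yes' example and fails for each 'No' one.
{row=2, pile=4, face=up, owner=Ben}: face is up, row = 2 — does not satisfy this, so No. {row=6, pile=6, face=up, owner=Cal}: face is up, row = 6 — qualifies, so Yes. {row=1, pile=6, face=down, owner=Eve}: face is down, row = 1 — does not satisfy this, so No. {row=6, pile=1, face=up, owner=Cal}: face is up, row = 6 — qualifies, so Yes. {row=2, pile=6, face=up, owner=Eve}: face is up, row = 2 — does not satisfy this, so No.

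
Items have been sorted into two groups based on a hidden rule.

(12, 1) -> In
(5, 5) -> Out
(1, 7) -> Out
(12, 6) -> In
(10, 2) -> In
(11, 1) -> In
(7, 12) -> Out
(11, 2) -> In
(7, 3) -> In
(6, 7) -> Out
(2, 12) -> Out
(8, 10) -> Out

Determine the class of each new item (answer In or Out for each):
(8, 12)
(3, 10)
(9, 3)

Looking at the examples, the only property every 'In' case has and every 'Out' case lacks is: first > second.
Out: (8, 12), since 8 < 12.
Out: (3, 10), since 3 < 10.
In: (9, 3), since 9 > 3.

Out, Out, In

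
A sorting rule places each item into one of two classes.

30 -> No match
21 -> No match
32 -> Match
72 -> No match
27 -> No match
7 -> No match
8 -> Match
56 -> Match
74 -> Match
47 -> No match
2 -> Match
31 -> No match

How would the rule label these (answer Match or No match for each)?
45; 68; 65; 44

No match, Match, No match, Match

Looking at the examples, the only property every 'Match' case has and every 'No match' case lacks is: ≡ 2 (mod 6).
45: 45 mod 6 = 3, does not pass → No match. 68: 68 mod 6 = 2, satisfies this → Match. 65: 65 mod 6 = 5, does not pass → No match. 44: 44 mod 6 = 2, satisfies this → Match.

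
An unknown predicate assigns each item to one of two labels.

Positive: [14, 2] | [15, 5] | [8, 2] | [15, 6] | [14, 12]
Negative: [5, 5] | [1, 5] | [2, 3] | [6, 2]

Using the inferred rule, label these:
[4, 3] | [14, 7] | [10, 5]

A rule that fits every label: first ≥ 8 — true of each 'Positive' example, false of each 'Negative' one.
[4, 3] — first 4, hence Negative. [14, 7] — first 14, hence Positive. [10, 5] — first 10, hence Positive.

Negative, Positive, Positive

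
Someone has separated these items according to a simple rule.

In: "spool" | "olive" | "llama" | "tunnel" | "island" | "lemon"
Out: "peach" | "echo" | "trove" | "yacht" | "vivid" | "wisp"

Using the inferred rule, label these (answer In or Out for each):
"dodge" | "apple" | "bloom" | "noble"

Rule: contains 'l'. This holds for each 'In' example and fails for each 'Out' one.
"dodge": Out (no 'l').
"apple": In (has 'l').
"bloom": In (has 'l').
"noble": In (has 'l').

Out, In, In, In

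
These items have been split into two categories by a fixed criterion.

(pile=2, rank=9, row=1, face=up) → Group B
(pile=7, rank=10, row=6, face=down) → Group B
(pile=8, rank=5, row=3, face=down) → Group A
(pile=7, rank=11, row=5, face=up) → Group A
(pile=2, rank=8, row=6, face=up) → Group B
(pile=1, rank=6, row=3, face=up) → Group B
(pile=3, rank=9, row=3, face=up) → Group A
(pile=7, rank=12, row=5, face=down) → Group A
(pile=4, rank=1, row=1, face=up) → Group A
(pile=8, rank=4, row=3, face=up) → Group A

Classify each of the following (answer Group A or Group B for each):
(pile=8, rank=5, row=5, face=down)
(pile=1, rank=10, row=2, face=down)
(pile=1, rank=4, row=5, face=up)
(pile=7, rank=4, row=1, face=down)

The common property of the 'Group A' items is: row ≤ 5 AND pile ≥ 3. No 'Group B' item has it.
Group A: (pile=8, rank=5, row=5, face=down), since row = 5, pile = 8.
Group B: (pile=1, rank=10, row=2, face=down), since row = 2, pile = 1.
Group B: (pile=1, rank=4, row=5, face=up), since row = 5, pile = 1.
Group A: (pile=7, rank=4, row=1, face=down), since row = 1, pile = 7.

Group A, Group B, Group B, Group A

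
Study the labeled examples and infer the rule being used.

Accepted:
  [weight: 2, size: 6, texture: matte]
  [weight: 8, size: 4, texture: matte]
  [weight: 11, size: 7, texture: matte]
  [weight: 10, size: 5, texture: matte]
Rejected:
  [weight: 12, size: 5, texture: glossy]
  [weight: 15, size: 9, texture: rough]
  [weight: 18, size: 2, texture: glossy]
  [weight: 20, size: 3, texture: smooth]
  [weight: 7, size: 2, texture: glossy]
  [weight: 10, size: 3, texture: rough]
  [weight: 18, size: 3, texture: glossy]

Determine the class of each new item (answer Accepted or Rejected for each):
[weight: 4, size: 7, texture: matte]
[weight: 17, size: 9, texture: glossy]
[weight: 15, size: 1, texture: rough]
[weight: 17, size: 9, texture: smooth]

The distinguishing property — texture is matte — holds for all the 'Accepted' cases and none of the 'Rejected' cases.

Accepted, Rejected, Rejected, Rejected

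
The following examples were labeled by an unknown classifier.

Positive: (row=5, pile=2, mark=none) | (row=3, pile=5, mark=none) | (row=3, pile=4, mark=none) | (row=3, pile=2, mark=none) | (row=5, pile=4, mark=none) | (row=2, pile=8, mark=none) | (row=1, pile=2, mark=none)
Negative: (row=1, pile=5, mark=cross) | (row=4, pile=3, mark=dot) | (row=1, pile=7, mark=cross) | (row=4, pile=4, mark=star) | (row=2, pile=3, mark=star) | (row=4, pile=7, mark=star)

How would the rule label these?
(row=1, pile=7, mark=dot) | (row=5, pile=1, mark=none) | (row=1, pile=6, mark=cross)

Every 'Positive' example satisfies: mark is none. None of the 'Negative' examples do.
(row=1, pile=7, mark=dot): mark is dot, doesn't match → Negative.
(row=5, pile=1, mark=none): mark is none, qualifies → Positive.
(row=1, pile=6, mark=cross): mark is cross, doesn't match → Negative.

Negative, Positive, Negative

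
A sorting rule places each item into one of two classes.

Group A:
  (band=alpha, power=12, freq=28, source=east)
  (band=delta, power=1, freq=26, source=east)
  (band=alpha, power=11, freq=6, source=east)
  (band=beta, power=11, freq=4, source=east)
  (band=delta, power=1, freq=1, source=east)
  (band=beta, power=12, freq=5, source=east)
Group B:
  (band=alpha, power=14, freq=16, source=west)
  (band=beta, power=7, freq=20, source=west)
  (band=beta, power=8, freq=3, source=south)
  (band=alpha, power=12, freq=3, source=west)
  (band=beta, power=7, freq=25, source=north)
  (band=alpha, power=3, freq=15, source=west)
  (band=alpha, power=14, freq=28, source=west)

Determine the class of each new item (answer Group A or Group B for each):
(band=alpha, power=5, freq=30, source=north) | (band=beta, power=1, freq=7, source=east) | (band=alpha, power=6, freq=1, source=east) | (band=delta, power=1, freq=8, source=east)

Group B, Group A, Group A, Group A

The pattern is that an item is 'Group A' exactly when: source is east.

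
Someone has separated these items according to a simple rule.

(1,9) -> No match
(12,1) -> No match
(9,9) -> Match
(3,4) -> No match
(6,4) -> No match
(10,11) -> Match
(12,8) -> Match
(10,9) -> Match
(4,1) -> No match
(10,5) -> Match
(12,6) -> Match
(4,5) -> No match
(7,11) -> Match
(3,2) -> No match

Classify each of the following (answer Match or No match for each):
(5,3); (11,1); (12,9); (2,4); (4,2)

No match, No match, Match, No match, No match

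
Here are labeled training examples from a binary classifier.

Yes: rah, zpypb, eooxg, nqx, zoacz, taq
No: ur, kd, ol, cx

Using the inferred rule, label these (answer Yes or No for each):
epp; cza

The distinguishing property — odd length — holds for all the 'Yes' cases and none of the 'No' cases.
Yes: epp, since length 3.
Yes: cza, since length 3.

Yes, Yes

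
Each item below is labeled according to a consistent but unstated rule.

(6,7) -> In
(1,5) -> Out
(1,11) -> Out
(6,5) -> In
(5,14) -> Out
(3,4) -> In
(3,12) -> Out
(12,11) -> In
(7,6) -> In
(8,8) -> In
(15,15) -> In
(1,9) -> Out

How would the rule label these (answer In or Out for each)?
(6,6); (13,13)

In, In

Every 'In' example satisfies: |first − second| ≤ 1. None of the 'Out' examples do.
(6,6) — |6−6| = 0, hence In.
(13,13) — |13−13| = 0, hence In.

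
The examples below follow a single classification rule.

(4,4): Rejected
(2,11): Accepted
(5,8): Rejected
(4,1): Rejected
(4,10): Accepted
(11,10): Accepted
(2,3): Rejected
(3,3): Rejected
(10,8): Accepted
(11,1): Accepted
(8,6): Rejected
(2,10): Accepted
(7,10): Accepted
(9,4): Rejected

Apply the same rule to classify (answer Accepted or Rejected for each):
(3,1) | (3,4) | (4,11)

Rejected, Rejected, Accepted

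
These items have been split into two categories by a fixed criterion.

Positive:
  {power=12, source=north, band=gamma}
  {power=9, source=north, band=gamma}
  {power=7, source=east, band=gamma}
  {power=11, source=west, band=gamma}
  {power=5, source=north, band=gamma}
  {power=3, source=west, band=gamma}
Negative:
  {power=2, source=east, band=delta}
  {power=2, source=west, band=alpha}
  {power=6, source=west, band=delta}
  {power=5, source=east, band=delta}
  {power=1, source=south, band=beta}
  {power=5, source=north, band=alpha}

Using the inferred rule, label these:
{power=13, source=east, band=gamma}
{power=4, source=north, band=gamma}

Positive, Positive

The distinguishing property — band is gamma — holds for all the 'Positive' cases and none of the 'Negative' cases.
{power=13, source=east, band=gamma} → band is gamma → Positive.
{power=4, source=north, band=gamma} → band is gamma → Positive.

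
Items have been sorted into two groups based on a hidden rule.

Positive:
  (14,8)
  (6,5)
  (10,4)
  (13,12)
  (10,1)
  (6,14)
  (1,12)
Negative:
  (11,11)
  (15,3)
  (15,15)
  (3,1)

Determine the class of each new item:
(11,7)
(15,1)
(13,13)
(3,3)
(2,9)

The distinguishing property — product is even — holds for all the 'Positive' cases and none of the 'Negative' cases.
(11,7): 11·7 = 77 — does not pass, so Negative. (15,1): 15·1 = 15 — does not pass, so Negative. (13,13): 13·13 = 169 — does not pass, so Negative. (3,3): 3·3 = 9 — does not pass, so Negative. (2,9): 2·9 = 18 — qualifies, so Positive.

Negative, Negative, Negative, Negative, Positive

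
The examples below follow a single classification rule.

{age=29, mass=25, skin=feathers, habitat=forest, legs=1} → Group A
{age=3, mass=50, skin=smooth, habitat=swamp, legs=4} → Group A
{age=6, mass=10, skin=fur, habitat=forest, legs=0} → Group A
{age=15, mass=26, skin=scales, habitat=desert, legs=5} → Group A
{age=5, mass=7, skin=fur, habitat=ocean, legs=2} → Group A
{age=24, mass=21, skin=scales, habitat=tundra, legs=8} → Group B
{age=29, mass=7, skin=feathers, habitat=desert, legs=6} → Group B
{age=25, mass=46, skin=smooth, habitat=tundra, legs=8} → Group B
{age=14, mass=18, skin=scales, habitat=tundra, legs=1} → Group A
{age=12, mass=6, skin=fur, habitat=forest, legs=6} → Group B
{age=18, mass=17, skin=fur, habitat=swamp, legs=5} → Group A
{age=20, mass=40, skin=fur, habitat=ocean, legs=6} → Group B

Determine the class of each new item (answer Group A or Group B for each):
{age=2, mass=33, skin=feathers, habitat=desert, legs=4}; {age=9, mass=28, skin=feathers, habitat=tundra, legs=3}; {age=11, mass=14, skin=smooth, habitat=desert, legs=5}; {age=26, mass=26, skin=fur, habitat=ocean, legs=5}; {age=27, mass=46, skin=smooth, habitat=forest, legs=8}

Group A, Group A, Group A, Group A, Group B

Rule: legs ≤ 5. This holds for each 'Group A' example and fails for each 'Group B' one.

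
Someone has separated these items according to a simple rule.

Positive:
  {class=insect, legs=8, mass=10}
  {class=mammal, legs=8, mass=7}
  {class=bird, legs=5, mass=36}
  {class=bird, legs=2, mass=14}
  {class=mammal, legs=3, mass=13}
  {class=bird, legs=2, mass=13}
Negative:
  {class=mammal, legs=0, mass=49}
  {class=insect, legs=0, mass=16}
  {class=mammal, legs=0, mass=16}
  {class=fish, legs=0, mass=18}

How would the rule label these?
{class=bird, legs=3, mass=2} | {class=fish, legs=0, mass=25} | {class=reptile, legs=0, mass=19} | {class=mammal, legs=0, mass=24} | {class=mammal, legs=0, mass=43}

The classifier is using: legs ≥ 2.
{class=bird, legs=3, mass=2}: legs = 3, passes → Positive.
{class=fish, legs=0, mass=25}: legs = 0, does not fit → Negative.
{class=reptile, legs=0, mass=19}: legs = 0, does not fit → Negative.
{class=mammal, legs=0, mass=24}: legs = 0, does not fit → Negative.
{class=mammal, legs=0, mass=43}: legs = 0, does not fit → Negative.

Positive, Negative, Negative, Negative, Negative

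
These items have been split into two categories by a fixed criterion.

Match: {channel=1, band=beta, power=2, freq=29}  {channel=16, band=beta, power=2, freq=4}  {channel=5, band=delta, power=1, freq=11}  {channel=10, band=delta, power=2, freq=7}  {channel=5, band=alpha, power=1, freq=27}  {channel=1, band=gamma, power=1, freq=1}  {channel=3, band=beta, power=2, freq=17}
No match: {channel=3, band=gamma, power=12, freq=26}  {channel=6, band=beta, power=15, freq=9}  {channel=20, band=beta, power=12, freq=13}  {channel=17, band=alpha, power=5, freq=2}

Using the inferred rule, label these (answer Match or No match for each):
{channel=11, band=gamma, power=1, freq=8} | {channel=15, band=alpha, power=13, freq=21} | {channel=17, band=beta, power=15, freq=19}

Match, No match, No match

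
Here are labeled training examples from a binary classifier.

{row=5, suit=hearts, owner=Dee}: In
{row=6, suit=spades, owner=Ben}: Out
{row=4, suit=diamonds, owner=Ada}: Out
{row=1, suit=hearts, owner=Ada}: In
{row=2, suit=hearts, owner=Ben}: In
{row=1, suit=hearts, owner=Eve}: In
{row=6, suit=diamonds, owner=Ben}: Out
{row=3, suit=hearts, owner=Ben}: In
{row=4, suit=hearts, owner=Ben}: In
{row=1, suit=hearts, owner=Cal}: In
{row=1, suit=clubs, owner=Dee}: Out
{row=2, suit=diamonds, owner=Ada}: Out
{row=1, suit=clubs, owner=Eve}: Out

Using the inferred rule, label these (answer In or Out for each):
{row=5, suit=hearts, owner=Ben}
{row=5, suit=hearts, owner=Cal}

In, In

All 'In' examples share one property — suit is hearts — and every 'Out' example lacks it.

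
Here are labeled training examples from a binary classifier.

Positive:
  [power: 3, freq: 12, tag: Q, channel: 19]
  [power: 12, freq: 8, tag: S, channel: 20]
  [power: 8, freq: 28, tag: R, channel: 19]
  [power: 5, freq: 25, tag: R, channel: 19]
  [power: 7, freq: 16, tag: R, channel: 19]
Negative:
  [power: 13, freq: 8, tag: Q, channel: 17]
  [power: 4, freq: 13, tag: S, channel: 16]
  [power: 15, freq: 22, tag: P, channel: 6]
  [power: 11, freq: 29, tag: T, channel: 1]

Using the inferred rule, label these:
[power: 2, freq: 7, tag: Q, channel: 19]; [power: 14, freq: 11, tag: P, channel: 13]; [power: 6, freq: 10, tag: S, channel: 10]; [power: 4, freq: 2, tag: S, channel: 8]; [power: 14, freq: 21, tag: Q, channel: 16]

Positive, Negative, Negative, Negative, Negative

The rule appears to be: channel ≥ 19.
[power: 2, freq: 7, tag: Q, channel: 19]: Positive (channel = 19).
[power: 14, freq: 11, tag: P, channel: 13]: Negative (channel = 13).
[power: 6, freq: 10, tag: S, channel: 10]: Negative (channel = 10).
[power: 4, freq: 2, tag: S, channel: 8]: Negative (channel = 8).
[power: 14, freq: 21, tag: Q, channel: 16]: Negative (channel = 16).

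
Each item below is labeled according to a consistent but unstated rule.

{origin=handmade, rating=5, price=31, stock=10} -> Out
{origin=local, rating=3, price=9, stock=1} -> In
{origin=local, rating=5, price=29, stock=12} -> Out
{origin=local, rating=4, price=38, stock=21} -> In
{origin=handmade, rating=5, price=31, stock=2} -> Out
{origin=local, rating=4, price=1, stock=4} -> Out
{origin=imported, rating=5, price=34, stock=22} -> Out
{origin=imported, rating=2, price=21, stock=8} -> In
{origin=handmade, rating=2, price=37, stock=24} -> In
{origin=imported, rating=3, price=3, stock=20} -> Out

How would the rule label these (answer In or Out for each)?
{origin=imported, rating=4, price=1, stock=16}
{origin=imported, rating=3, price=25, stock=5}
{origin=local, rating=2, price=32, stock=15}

Out, In, In

Rule: rating ≤ 4 AND price ≥ 9. This holds for each 'In' example and fails for each 'Out' one.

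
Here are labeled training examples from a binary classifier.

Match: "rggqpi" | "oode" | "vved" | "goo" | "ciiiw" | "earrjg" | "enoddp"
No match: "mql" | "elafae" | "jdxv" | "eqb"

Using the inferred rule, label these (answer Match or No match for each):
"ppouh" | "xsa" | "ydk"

Match, No match, No match

The classifier is using: has a double letter.
"ppouh": Match ('pp' doubled).
"xsa": No match (no doubled letter).
"ydk": No match (no doubled letter).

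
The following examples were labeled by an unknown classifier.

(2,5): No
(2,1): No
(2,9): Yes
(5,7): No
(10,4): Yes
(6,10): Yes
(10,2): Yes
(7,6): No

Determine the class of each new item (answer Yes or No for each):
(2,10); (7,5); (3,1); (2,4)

Yes, No, No, No

The classifier is using: max ≥ 9.
(2,10) — max 10, hence Yes.
(7,5) — max 7, hence No.
(3,1) — max 3, hence No.
(2,4) — max 4, hence No.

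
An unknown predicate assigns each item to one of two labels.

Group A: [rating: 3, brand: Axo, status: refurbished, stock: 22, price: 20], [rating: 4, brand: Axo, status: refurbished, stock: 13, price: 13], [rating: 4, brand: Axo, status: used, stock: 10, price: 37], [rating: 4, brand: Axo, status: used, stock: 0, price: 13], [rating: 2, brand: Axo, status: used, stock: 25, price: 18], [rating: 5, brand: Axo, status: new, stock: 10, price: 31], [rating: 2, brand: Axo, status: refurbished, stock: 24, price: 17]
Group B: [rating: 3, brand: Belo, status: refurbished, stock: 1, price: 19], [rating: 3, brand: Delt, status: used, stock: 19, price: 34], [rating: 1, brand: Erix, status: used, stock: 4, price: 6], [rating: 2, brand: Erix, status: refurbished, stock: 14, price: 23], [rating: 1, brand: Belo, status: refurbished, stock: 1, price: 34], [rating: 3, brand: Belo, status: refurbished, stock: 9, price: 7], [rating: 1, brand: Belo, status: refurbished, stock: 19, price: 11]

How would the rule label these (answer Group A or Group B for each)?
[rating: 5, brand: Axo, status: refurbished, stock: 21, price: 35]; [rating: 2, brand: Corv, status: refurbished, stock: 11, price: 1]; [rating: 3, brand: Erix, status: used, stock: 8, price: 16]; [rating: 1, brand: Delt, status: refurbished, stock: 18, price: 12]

Group A, Group B, Group B, Group B

The classifier is using: brand is Axo.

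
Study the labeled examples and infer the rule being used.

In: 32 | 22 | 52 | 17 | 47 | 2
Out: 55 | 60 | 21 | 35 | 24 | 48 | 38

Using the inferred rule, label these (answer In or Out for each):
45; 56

A rule that fits every label: ≡ 2 (mod 5) — true of each 'In' example, false of each 'Out' one.
45 — 45 mod 5 = 0, hence Out. 56 — 56 mod 5 = 1, hence Out.

Out, Out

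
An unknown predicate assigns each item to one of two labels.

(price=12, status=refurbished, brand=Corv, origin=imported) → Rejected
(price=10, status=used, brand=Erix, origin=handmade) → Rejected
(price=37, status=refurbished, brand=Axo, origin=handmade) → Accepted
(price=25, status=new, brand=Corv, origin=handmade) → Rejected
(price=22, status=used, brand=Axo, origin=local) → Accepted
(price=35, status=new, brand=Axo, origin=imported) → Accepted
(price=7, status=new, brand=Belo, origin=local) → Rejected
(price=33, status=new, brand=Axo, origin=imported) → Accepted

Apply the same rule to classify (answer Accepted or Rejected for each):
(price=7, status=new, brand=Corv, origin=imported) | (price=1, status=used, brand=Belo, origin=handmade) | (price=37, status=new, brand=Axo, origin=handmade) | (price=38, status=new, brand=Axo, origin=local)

Rejected, Rejected, Accepted, Accepted

One predicate separates the groups cleanly: brand is Axo.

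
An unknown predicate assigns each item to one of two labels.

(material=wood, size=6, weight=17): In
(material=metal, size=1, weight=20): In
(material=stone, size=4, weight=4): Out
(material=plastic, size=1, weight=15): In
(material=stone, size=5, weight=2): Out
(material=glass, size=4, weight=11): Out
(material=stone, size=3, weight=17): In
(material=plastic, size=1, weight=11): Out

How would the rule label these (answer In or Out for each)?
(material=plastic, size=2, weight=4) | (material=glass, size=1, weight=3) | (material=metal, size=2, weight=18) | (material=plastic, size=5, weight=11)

Out, Out, In, Out

The common property of the 'In' items is: weight ≥ 15. No 'Out' item has it.
(material=plastic, size=2, weight=4) — weight = 4, hence Out.
(material=glass, size=1, weight=3) — weight = 3, hence Out.
(material=metal, size=2, weight=18) — weight = 18, hence In.
(material=plastic, size=5, weight=11) — weight = 11, hence Out.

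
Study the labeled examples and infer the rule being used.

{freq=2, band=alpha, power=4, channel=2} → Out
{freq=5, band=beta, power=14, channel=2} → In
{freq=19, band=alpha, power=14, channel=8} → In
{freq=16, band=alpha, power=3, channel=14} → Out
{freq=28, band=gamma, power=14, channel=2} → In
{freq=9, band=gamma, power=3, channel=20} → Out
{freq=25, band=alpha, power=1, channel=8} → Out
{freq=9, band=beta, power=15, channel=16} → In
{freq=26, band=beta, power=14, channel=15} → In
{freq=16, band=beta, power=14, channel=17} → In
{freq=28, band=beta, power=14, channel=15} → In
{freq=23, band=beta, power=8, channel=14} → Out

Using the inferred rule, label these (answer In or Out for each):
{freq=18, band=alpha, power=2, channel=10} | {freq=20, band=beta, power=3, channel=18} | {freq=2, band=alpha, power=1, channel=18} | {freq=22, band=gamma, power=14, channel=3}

All 'In' examples share one property — power ≥ 14 — and every 'Out' example lacks it.
{freq=18, band=alpha, power=2, channel=10}: Out (power = 2). {freq=20, band=beta, power=3, channel=18}: Out (power = 3). {freq=2, band=alpha, power=1, channel=18}: Out (power = 1). {freq=22, band=gamma, power=14, channel=3}: In (power = 14).

Out, Out, Out, In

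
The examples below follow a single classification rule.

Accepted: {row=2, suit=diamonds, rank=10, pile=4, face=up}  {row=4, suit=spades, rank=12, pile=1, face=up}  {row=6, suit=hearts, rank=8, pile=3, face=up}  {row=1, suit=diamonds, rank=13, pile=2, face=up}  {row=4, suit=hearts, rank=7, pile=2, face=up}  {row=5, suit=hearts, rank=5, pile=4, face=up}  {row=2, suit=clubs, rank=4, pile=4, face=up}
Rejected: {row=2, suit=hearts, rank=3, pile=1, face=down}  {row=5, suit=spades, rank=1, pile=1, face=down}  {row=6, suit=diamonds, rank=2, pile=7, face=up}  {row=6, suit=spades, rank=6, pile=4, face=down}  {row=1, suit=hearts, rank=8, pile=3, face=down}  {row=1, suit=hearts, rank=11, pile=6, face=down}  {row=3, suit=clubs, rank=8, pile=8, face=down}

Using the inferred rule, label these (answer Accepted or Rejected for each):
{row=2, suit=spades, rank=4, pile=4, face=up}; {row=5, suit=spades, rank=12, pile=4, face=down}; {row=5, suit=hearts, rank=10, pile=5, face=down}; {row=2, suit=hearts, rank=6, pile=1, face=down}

All 'Accepted' examples share one property — face is up AND pile ≤ 4 — and every 'Rejected' example lacks it.
{row=2, suit=spades, rank=4, pile=4, face=up} — face is up, pile = 4, hence Accepted.
{row=5, suit=spades, rank=12, pile=4, face=down} — face is down, pile = 4, hence Rejected.
{row=5, suit=hearts, rank=10, pile=5, face=down} — face is down, pile = 5, hence Rejected.
{row=2, suit=hearts, rank=6, pile=1, face=down} — face is down, pile = 1, hence Rejected.

Accepted, Rejected, Rejected, Rejected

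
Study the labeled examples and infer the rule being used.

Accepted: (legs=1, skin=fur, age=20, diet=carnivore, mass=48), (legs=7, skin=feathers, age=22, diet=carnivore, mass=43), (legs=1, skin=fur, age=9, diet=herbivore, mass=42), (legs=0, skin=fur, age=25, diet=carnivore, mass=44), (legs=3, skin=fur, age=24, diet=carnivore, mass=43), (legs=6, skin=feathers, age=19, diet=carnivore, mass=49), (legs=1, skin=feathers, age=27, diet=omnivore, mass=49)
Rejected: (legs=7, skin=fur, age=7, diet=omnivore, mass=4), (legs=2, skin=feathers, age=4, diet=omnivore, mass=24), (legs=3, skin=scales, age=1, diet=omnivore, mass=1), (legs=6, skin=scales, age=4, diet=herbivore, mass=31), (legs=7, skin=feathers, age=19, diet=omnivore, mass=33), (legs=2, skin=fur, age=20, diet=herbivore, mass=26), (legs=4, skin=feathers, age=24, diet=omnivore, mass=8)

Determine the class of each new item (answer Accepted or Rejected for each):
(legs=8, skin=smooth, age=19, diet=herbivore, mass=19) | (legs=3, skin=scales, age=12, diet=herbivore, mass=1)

Rejected, Rejected

All 'Accepted' examples share one property — mass ≥ 42 — and every 'Rejected' example lacks it.
Rejected: (legs=8, skin=smooth, age=19, diet=herbivore, mass=19), since mass = 19.
Rejected: (legs=3, skin=scales, age=12, diet=herbivore, mass=1), since mass = 1.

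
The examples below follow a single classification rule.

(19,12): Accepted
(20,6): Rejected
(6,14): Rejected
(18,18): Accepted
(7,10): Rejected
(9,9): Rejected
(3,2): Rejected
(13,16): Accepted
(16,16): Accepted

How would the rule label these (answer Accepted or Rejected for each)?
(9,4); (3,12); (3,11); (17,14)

Every 'Accepted' example satisfies: sum ≥ 29. None of the 'Rejected' examples do.
(9,4): 9+4 = 13 — doesn't match, so Rejected. (3,12): 3+12 = 15 — doesn't match, so Rejected. (3,11): 3+11 = 14 — doesn't match, so Rejected. (17,14): 17+14 = 31 — fits, so Accepted.

Rejected, Rejected, Rejected, Accepted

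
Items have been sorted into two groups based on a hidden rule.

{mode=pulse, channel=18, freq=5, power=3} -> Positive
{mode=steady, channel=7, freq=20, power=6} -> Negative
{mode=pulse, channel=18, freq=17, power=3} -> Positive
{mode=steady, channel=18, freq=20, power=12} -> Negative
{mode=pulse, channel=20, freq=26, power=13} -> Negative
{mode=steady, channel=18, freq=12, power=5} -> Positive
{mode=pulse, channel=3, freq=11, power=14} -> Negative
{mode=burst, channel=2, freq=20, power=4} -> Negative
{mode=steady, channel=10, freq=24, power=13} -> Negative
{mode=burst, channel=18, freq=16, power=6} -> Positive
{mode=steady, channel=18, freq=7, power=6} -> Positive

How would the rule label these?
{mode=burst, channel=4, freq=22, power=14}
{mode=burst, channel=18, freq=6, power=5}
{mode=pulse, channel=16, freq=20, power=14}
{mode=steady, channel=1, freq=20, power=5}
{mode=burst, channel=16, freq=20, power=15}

Negative, Positive, Negative, Negative, Negative

All 'Positive' examples share one property — power ≤ 6 AND freq ≤ 17 — and every 'Negative' example lacks it.
{mode=burst, channel=4, freq=22, power=14} → power = 14, freq = 22 → Negative. {mode=burst, channel=18, freq=6, power=5} → power = 5, freq = 6 → Positive. {mode=pulse, channel=16, freq=20, power=14} → power = 14, freq = 20 → Negative. {mode=steady, channel=1, freq=20, power=5} → power = 5, freq = 20 → Negative. {mode=burst, channel=16, freq=20, power=15} → power = 15, freq = 20 → Negative.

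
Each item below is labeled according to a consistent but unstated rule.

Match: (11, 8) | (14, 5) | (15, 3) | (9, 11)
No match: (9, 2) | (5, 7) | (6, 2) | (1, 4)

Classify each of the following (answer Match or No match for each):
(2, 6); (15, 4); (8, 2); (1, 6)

No match, Match, No match, No match

The pattern is that an item is 'Match' exactly when: sum ≥ 18.
(2, 6): 2+6 = 8 — fails the rule, so No match.
(15, 4): 15+4 = 19 — has this property, so Match.
(8, 2): 8+2 = 10 — fails the rule, so No match.
(1, 6): 1+6 = 7 — fails the rule, so No match.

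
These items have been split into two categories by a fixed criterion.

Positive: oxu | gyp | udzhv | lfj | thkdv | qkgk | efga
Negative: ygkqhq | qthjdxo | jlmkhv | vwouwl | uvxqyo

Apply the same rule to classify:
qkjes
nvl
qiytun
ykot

Rule: length ≤ 5. This holds for each 'Positive' example and fails for each 'Negative' one.
qkjes — length 5, hence Positive. nvl — length 3, hence Positive. qiytun — length 6, hence Negative. ykot — length 4, hence Positive.

Positive, Positive, Negative, Positive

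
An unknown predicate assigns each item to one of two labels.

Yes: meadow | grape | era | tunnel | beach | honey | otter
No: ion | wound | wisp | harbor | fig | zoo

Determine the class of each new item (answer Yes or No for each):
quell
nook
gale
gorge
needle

Yes, No, Yes, Yes, Yes

Comparing the two groups points to one rule — contains 'e'.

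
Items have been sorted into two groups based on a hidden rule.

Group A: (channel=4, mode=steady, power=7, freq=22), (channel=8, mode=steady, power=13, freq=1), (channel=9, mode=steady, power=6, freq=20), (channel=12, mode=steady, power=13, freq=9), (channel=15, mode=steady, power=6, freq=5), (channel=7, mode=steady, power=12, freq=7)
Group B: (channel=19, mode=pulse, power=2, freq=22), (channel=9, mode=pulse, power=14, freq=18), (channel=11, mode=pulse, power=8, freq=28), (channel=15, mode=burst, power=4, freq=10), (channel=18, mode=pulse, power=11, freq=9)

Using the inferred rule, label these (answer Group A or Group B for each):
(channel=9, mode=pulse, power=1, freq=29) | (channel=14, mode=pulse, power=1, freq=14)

Group B, Group B

Rule: mode is steady. This holds for each 'Group A' example and fails for each 'Group B' one.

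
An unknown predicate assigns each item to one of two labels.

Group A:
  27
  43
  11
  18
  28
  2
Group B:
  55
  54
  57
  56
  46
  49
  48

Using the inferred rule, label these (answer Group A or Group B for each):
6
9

Group A, Group A

The simplest hypothesis consistent with all the labels is: at most 43.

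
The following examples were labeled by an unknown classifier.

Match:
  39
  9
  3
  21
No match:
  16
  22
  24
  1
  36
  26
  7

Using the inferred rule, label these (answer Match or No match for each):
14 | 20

No match, No match

The simplest hypothesis consistent with all the labels is: ≡ 3 (mod 6).
14 → 14 mod 6 = 2 → No match.
20 → 20 mod 6 = 2 → No match.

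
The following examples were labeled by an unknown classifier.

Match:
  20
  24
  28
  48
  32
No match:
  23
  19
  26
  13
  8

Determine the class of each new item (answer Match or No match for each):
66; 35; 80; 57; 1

No match, No match, Match, No match, No match

Every 'Match' example satisfies: multiple of 4 AND at least 13. None of the 'No match' examples do.
66 — 66 = 4·16 + 2, 66 ≥ 13, hence No match.
35 — 35 = 4·8 + 3, 35 ≥ 13, hence No match.
80 — 80 = 4·20, 80 ≥ 13, hence Match.
57 — 57 = 4·14 + 1, 57 ≥ 13, hence No match.
1 — 1 = 4·0 + 1, 1 < 13, hence No match.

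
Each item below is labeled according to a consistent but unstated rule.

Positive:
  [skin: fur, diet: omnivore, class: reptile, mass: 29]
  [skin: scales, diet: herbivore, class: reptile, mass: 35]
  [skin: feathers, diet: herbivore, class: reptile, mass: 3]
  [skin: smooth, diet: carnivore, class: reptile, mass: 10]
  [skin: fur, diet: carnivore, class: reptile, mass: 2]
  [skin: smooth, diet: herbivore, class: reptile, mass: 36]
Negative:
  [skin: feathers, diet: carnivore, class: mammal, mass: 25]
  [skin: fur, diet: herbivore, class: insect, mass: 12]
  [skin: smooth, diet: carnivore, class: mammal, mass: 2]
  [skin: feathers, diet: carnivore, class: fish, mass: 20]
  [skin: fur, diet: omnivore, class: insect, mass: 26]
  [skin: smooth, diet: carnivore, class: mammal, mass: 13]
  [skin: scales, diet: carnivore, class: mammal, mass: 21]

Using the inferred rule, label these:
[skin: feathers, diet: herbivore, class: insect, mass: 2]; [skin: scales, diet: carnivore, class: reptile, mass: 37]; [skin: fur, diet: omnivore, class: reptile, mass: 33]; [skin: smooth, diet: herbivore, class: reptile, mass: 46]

Every 'Positive' example satisfies: class is reptile. None of the 'Negative' examples do.

Negative, Positive, Positive, Positive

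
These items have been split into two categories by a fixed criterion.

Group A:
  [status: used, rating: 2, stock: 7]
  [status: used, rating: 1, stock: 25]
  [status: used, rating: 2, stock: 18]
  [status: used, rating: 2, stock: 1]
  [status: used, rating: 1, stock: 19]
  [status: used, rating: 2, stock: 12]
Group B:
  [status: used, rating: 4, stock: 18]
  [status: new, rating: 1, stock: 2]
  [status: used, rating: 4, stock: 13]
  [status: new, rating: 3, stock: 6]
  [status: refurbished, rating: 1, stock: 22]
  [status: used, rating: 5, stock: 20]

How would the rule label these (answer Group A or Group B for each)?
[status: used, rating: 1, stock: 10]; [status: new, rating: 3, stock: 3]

The distinguishing property — status is used AND rating ≤ 2 — holds for all the 'Group A' cases and none of the 'Group B' cases.

Group A, Group B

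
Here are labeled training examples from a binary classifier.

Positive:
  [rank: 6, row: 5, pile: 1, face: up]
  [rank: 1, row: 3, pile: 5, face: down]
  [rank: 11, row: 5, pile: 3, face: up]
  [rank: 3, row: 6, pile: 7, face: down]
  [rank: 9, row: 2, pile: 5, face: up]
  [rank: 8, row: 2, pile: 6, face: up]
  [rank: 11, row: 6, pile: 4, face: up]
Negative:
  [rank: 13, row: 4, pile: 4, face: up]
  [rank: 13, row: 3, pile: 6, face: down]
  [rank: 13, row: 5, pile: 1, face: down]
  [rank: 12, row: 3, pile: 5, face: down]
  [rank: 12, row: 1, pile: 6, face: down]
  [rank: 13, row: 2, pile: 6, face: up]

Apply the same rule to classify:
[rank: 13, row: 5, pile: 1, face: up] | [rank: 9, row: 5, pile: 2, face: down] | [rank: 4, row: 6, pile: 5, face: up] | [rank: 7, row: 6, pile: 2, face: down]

Rule: rank ≤ 11. This holds for each 'Positive' example and fails for each 'Negative' one.
[rank: 13, row: 5, pile: 1, face: up]: rank = 13 — does not fit, so Negative.
[rank: 9, row: 5, pile: 2, face: down]: rank = 9 — meets the rule, so Positive.
[rank: 4, row: 6, pile: 5, face: up]: rank = 4 — meets the rule, so Positive.
[rank: 7, row: 6, pile: 2, face: down]: rank = 7 — meets the rule, so Positive.

Negative, Positive, Positive, Positive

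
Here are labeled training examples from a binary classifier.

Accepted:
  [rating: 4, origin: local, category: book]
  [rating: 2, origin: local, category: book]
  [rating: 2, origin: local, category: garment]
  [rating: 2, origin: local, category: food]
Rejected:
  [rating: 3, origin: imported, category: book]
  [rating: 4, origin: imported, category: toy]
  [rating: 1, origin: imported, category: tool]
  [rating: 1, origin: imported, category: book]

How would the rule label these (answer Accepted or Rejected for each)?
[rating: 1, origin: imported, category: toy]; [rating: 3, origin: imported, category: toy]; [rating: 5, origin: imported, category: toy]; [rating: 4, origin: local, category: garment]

Rejected, Rejected, Rejected, Accepted

The simplest hypothesis consistent with all the labels is: origin is local.
Rejected: [rating: 1, origin: imported, category: toy], since origin is imported. Rejected: [rating: 3, origin: imported, category: toy], since origin is imported. Rejected: [rating: 5, origin: imported, category: toy], since origin is imported. Accepted: [rating: 4, origin: local, category: garment], since origin is local.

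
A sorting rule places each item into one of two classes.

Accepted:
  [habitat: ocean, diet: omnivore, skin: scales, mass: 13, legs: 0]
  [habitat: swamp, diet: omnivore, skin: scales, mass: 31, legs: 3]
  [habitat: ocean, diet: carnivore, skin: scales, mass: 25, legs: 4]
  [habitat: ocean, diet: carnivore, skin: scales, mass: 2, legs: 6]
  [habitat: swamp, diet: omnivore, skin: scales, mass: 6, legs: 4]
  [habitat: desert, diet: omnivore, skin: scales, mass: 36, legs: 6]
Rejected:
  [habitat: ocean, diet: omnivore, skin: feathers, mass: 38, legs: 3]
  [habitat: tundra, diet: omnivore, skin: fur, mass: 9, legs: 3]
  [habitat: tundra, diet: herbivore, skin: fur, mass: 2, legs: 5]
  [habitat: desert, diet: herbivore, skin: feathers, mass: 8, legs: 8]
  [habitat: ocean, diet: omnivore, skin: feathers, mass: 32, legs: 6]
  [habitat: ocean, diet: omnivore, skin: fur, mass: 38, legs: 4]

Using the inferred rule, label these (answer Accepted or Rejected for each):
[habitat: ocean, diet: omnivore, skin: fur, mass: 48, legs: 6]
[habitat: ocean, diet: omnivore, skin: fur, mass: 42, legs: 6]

Rejected, Rejected

Looking at the examples, the only property every 'Accepted' case has and every 'Rejected' case lacks is: skin is scales.
[habitat: ocean, diet: omnivore, skin: fur, mass: 48, legs: 6]: skin is fur — doesn't qualify, so Rejected. [habitat: ocean, diet: omnivore, skin: fur, mass: 42, legs: 6]: skin is fur — doesn't qualify, so Rejected.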